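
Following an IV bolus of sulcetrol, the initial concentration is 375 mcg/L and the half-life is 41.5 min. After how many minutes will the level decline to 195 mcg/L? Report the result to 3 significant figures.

39.2 minutes

k = ln 2 / 41.5 = 0.01670 min⁻¹
C(t) = C₀ e^(−kt)  ⇒  t = ln(C₀/C) / k
t = ln(375/195) / 0.01670 = 0.6539 / 0.01670 ≈ 39.2 minutes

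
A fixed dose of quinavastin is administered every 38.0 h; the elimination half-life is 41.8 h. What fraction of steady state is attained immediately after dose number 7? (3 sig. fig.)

0.988

k = ln 2 / 41.8 = 0.01658 h⁻¹
f_n = 1 − e^(−nkτ) = 1 − e^(−7 × 0.01658 × 38.0) = 1 − e^(−4.411) = 1 − 0.01214 ≈ 0.988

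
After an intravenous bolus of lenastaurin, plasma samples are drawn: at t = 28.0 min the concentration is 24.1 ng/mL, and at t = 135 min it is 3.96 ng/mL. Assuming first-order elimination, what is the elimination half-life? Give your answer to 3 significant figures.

k = ln(C₁/C₂) / (t₂ − t₁) = ln(24.1/3.96) / (135 − 28.0)
  = 1.806 / 107.0 = 0.01688 min⁻¹
t½ = ln 2 / k = ln 2 / 0.01688 ≈ 41.1 minutes

41.1 minutes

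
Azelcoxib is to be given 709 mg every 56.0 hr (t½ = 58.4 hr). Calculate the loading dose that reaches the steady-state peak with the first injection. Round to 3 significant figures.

1460 mg

k = ln 2 / 58.4 = 0.01187 hr⁻¹
Accumulation ratio R = 1 / (1 − e^(−kτ)) = 1 / (1 − e^(−0.01187×56.0)) = 1 / (1 − 0.5144) = 2.060
Loading dose = maintenance dose × R = 709 × 2.060 ≈ 1460 mg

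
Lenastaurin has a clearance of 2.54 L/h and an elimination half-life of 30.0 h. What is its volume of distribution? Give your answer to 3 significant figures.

110 L

k = ln 2 / t½ = ln 2 / 30.0 = 0.02310 h⁻¹
V = CL / k = 2.54 / 0.02310 ≈ 110 L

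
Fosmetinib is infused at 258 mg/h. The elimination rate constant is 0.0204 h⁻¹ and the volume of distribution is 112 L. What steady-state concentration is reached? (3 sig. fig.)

CL = k · V = 0.0204 × 112 = 2.285 L/h
Css = rate / CL = 258 / 2.285 ≈ 113 mg/L

113 mg/L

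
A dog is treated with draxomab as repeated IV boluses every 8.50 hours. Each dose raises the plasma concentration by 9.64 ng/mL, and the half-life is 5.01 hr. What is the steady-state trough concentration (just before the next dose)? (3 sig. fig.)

4.30 ng/mL

k = ln 2 / 5.01 = 0.1384 hr⁻¹
Fraction remaining after one interval: e^(−kτ) = e^(−0.1384 × 8.50) = 0.3085
R = 1 / (1 − 0.3085) = 1.446
Css,max = 9.64 × 1.446 = 13.94 ng/mL
Css,min = Css,max × e^(−kτ) = 13.94 × 0.3085 ≈ 4.30 ng/mL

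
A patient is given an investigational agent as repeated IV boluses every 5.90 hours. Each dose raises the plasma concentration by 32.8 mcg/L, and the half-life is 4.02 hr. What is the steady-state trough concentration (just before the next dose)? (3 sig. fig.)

18.6 mcg/L

k = ln 2 / 4.02 = 0.1724 hr⁻¹
Fraction remaining after one interval: e^(−kτ) = e^(−0.1724 × 5.90) = 0.3616
R = 1 / (1 − 0.3616) = 1.566
Css,max = 32.8 × 1.566 = 51.38 mcg/L
Css,min = Css,max × e^(−kτ) = 51.38 × 0.3616 ≈ 18.6 mcg/L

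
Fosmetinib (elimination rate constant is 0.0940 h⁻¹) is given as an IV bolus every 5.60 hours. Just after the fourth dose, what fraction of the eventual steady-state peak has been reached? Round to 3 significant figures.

0.878

f_n = 1 − e^(−nkτ) = 1 − e^(−4 × 0.09400 × 5.60) = 1 − e^(−2.106) = 1 − 0.1218 ≈ 0.878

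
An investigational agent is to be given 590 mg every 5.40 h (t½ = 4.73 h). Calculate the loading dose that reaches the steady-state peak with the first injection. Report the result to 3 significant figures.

k = ln 2 / 4.73 = 0.1465 h⁻¹
Accumulation ratio R = 1 / (1 − e^(−kτ)) = 1 / (1 − e^(−0.1465×5.40)) = 1 / (1 − 0.4532) = 1.829
Loading dose = maintenance dose × R = 590 × 1.829 ≈ 1080 mg

1080 mg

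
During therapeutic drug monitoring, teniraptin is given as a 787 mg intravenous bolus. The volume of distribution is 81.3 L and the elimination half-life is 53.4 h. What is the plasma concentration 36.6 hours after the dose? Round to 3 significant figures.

C₀ = dose / V = 787 / 81.3 = 9.680 mg/L
k = ln 2 / 53.4 = 0.01298 h⁻¹
C(t) = C₀ e^(−kt) = 9.680 × e^(−0.01298 × 36.6) = 9.680 × e^(−0.4751) = 9.680 × 0.6218 ≈ 6.02 mg/L

6.02 mg/L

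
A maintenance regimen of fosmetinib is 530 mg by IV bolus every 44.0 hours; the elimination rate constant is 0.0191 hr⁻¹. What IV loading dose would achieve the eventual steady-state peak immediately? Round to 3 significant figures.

Accumulation ratio R = 1 / (1 − e^(−kτ)) = 1 / (1 − e^(−0.01910×44.0)) = 1 / (1 − 0.4315) = 1.759
Loading dose = maintenance dose × R = 530 × 1.759 ≈ 932 mg

932 mg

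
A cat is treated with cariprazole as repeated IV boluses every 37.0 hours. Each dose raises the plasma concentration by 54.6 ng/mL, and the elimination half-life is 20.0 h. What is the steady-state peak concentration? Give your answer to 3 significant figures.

k = ln 2 / 20.0 = 0.03466 h⁻¹
Fraction remaining after one interval: e^(−kτ) = e^(−0.03466 × 37.0) = 0.2774
R = 1 / (1 − 0.2774) = 1.384
Css,max = 54.6 × 1.384 ≈ 75.6 ng/mL

75.6 ng/mL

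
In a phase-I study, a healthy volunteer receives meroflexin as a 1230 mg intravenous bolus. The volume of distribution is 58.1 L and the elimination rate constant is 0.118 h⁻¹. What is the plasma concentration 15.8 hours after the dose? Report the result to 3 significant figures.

3.28 mg/L

C₀ = dose / V = 1230 / 58.1 = 21.17 mg/L
C(t) = C₀ e^(−kt) = 21.17 × e^(−0.1180 × 15.8) = 21.17 × e^(−1.864) = 21.17 × 0.1550 ≈ 3.28 mg/L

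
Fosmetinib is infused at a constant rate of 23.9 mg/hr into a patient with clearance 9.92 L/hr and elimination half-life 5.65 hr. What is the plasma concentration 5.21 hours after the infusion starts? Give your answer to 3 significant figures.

Css = rate / CL = 23.9 / 9.92 = 2.409 mg/L
k = ln 2 / 5.65 = 0.1227 hr⁻¹
C(t) = Css (1 − e^(−kt)) = 2.409 × (1 − e^(−0.6392)) = 2.409 × 0.4723 ≈ 1.14 mg/L

1.14 mg/L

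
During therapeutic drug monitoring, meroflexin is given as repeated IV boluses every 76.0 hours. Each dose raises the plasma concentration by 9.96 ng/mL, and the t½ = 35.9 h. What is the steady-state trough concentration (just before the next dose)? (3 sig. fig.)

2.98 ng/mL

k = ln 2 / 35.9 = 0.01931 h⁻¹
Fraction remaining after one interval: e^(−kτ) = e^(−0.01931 × 76.0) = 0.2305
R = 1 / (1 − 0.2305) = 1.300
Css,max = 9.96 × 1.300 = 12.94 ng/mL
Css,min = Css,max × e^(−kτ) = 12.94 × 0.2305 ≈ 2.98 ng/mL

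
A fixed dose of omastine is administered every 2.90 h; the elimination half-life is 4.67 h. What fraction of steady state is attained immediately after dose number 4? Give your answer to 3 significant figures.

k = ln 2 / 4.67 = 0.1484 h⁻¹
f_n = 1 − e^(−nkτ) = 1 − e^(−4 × 0.1484 × 2.90) = 1 − e^(−1.722) = 1 − 0.1788 ≈ 0.821

0.821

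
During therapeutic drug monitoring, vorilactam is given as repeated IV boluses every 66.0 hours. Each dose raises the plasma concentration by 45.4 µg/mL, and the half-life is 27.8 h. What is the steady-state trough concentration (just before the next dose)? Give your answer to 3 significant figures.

k = ln 2 / 27.8 = 0.02493 h⁻¹
Fraction remaining after one interval: e^(−kτ) = e^(−0.02493 × 66.0) = 0.1929
R = 1 / (1 − 0.1929) = 1.239
Css,max = 45.4 × 1.239 = 56.25 µg/mL
Css,min = Css,max × e^(−kτ) = 56.25 × 0.1929 ≈ 10.9 µg/mL

10.9 µg/mL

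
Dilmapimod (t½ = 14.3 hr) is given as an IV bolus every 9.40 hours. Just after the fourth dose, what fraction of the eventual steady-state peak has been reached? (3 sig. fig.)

0.838

k = ln 2 / 14.3 = 0.04847 hr⁻¹
f_n = 1 − e^(−nkτ) = 1 − e^(−4 × 0.04847 × 9.40) = 1 − e^(−1.823) = 1 − 0.1616 ≈ 0.838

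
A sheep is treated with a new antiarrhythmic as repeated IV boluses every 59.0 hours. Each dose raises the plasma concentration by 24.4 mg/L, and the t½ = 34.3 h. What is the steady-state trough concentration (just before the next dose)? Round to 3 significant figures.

k = ln 2 / 34.3 = 0.02021 h⁻¹
Fraction remaining after one interval: e^(−kτ) = e^(−0.02021 × 59.0) = 0.3035
R = 1 / (1 − 0.3035) = 1.436
Css,max = 24.4 × 1.436 = 35.03 mg/L
Css,min = Css,max × e^(−kτ) = 35.03 × 0.3035 ≈ 10.6 mg/L

10.6 mg/L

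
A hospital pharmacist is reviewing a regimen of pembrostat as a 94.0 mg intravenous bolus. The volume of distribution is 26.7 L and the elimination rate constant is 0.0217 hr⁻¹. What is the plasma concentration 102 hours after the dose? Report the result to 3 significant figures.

C₀ = dose / V = 94.0 / 26.7 = 3.521 µg/mL
C(t) = C₀ e^(−kt) = 3.521 × e^(−0.02170 × 102) = 3.521 × e^(−2.213) = 3.521 × 0.1093 ≈ 0.385 µg/mL

0.385 µg/mL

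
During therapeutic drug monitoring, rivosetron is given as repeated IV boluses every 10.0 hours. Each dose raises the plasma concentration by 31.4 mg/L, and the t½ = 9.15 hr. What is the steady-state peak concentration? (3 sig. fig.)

59.1 mg/L

k = ln 2 / 9.15 = 0.07575 hr⁻¹
Fraction remaining after one interval: e^(−kτ) = e^(−0.07575 × 10.0) = 0.4688
R = 1 / (1 − 0.4688) = 1.883
Css,max = 31.4 × 1.883 ≈ 59.1 mg/L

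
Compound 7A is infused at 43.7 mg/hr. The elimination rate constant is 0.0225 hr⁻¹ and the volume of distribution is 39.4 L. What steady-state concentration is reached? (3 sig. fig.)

CL = k · V = 0.0225 × 39.4 = 0.8865 L/hr
Css = rate / CL = 43.7 / 0.8865 ≈ 49.3 mg/L

49.3 mg/L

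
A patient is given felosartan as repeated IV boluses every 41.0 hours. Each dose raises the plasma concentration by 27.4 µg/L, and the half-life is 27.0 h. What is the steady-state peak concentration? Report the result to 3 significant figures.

k = ln 2 / 27.0 = 0.02567 h⁻¹
Fraction remaining after one interval: e^(−kτ) = e^(−0.02567 × 41.0) = 0.3490
R = 1 / (1 − 0.3490) = 1.536
Css,max = 27.4 × 1.536 ≈ 42.1 µg/L

42.1 µg/L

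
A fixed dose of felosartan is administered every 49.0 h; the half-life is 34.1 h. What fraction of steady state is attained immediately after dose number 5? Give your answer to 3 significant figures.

0.993

k = ln 2 / 34.1 = 0.02033 h⁻¹
f_n = 1 − e^(−nkτ) = 1 − e^(−5 × 0.02033 × 49.0) = 1 − e^(−4.980) = 1 − 0.006873 ≈ 0.993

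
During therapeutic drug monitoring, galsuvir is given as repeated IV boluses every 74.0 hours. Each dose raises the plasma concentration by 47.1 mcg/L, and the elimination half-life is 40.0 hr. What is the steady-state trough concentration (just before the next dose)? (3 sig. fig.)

18.1 mcg/L

k = ln 2 / 40.0 = 0.01733 hr⁻¹
Fraction remaining after one interval: e^(−kτ) = e^(−0.01733 × 74.0) = 0.2774
R = 1 / (1 − 0.2774) = 1.384
Css,max = 47.1 × 1.384 = 65.18 mcg/L
Css,min = Css,max × e^(−kτ) = 65.18 × 0.2774 ≈ 18.1 mcg/L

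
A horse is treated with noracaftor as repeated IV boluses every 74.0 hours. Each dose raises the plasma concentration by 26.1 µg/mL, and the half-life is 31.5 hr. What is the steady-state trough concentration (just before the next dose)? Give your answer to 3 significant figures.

6.37 µg/mL

k = ln 2 / 31.5 = 0.02200 hr⁻¹
Fraction remaining after one interval: e^(−kτ) = e^(−0.02200 × 74.0) = 0.1963
R = 1 / (1 − 0.1963) = 1.244
Css,max = 26.1 × 1.244 = 32.47 µg/mL
Css,min = Css,max × e^(−kτ) = 32.47 × 0.1963 ≈ 6.37 µg/mL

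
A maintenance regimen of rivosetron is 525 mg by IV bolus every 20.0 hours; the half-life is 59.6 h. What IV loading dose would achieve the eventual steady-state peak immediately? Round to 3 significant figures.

2530 mg

k = ln 2 / 59.6 = 0.01163 h⁻¹
Accumulation ratio R = 1 / (1 − e^(−kτ)) = 1 / (1 − e^(−0.01163×20.0)) = 1 / (1 − 0.7925) = 4.819
Loading dose = maintenance dose × R = 525 × 4.819 ≈ 2530 mg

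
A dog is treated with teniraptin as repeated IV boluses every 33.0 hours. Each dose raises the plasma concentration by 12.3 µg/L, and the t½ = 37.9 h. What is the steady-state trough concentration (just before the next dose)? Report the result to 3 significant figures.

14.8 µg/L

k = ln 2 / 37.9 = 0.01829 h⁻¹
Fraction remaining after one interval: e^(−kτ) = e^(−0.01829 × 33.0) = 0.5469
R = 1 / (1 − 0.5469) = 2.207
Css,max = 12.3 × 2.207 = 27.14 µg/L
Css,min = Css,max × e^(−kτ) = 27.14 × 0.5469 ≈ 14.8 µg/L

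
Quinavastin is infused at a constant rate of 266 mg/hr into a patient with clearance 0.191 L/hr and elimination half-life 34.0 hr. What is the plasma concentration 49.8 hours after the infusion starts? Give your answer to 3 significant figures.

888 µg/mL

Css = rate / CL = 266 / 0.191 = 1393 µg/mL
k = ln 2 / 34.0 = 0.02039 hr⁻¹
C(t) = Css (1 − e^(−kt)) = 1393 × (1 − e^(−1.015)) = 1393 × 0.6377 ≈ 888 µg/mL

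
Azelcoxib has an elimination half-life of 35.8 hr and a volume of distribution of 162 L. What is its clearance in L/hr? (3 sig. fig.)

3.14 L/hr

k = ln 2 / t½ = ln 2 / 35.8 = 0.01936 hr⁻¹
CL = k · V = 0.01936 × 162 ≈ 3.14 L/hr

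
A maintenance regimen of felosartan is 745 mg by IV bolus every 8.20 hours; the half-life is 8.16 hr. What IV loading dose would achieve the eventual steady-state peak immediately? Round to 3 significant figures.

1480 mg

k = ln 2 / 8.16 = 0.08494 hr⁻¹
Accumulation ratio R = 1 / (1 − e^(−kτ)) = 1 / (1 − e^(−0.08494×8.20)) = 1 / (1 − 0.4983) = 1.993
Loading dose = maintenance dose × R = 745 × 1.993 ≈ 1480 mg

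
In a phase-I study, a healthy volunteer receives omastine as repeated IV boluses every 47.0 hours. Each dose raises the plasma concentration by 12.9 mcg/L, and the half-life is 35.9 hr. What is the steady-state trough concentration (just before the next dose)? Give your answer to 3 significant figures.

8.73 mcg/L

k = ln 2 / 35.9 = 0.01931 hr⁻¹
Fraction remaining after one interval: e^(−kτ) = e^(−0.01931 × 47.0) = 0.4035
R = 1 / (1 − 0.4035) = 1.677
Css,max = 12.9 × 1.677 = 21.63 mcg/L
Css,min = Css,max × e^(−kτ) = 21.63 × 0.4035 ≈ 8.73 mcg/L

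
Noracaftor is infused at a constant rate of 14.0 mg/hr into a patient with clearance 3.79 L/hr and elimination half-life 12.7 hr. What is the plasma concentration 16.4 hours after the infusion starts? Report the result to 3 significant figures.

Css = rate / CL = 14.0 / 3.79 = 3.694 µg/mL
k = ln 2 / 12.7 = 0.05458 hr⁻¹
C(t) = Css (1 − e^(−kt)) = 3.694 × (1 − e^(−0.8951)) = 3.694 × 0.5914 ≈ 2.18 µg/mL

2.18 µg/mL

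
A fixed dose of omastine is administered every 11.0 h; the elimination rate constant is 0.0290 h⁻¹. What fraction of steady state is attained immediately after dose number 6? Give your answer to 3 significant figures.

0.853

f_n = 1 − e^(−nkτ) = 1 − e^(−6 × 0.02900 × 11.0) = 1 − e^(−1.914) = 1 − 0.1475 ≈ 0.853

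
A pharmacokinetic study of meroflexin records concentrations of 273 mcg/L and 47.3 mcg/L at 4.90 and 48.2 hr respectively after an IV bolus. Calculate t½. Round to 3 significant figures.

k = ln(C₁/C₂) / (t₂ − t₁) = ln(273/47.3) / (48.2 − 4.90)
  = 1.753 / 43.30 = 0.04048 hr⁻¹
t½ = ln 2 / k = ln 2 / 0.04048 ≈ 17.1 hours

17.1 hours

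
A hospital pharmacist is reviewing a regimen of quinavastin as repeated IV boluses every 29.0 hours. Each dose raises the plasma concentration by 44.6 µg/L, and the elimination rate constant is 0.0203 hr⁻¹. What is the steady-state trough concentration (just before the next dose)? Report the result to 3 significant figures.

55.6 µg/L

Fraction remaining after one interval: e^(−kτ) = e^(−0.02030 × 29.0) = 0.5550
R = 1 / (1 − 0.5550) = 2.247
Css,max = 44.6 × 2.247 = 100.2 µg/L
Css,min = Css,max × e^(−kτ) = 100.2 × 0.5550 ≈ 55.6 µg/L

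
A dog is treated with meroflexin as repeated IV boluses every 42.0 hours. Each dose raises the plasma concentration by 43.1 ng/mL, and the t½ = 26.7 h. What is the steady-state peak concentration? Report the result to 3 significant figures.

k = ln 2 / 26.7 = 0.02596 h⁻¹
Fraction remaining after one interval: e^(−kτ) = e^(−0.02596 × 42.0) = 0.3361
R = 1 / (1 − 0.3361) = 1.506
Css,max = 43.1 × 1.506 ≈ 64.9 ng/mL

64.9 ng/mL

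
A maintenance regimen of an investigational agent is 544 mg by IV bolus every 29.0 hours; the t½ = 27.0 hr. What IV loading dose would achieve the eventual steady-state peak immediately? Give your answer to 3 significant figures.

k = ln 2 / 27.0 = 0.02567 hr⁻¹
Accumulation ratio R = 1 / (1 − e^(−kτ)) = 1 / (1 − e^(−0.02567×29.0)) = 1 / (1 − 0.4750) = 1.905
Loading dose = maintenance dose × R = 544 × 1.905 ≈ 1040 mg

1040 mg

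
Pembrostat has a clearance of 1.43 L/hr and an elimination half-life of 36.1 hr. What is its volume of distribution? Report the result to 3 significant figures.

74.5 L

k = ln 2 / t½ = ln 2 / 36.1 = 0.01920 hr⁻¹
V = CL / k = 1.43 / 0.01920 ≈ 74.5 L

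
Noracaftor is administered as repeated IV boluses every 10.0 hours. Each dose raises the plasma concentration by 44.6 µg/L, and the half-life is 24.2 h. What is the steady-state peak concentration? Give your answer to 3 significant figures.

179 µg/L

k = ln 2 / 24.2 = 0.02864 h⁻¹
Fraction remaining after one interval: e^(−kτ) = e^(−0.02864 × 10.0) = 0.7509
R = 1 / (1 − 0.7509) = 4.015
Css,max = 44.6 × 4.015 ≈ 179 µg/L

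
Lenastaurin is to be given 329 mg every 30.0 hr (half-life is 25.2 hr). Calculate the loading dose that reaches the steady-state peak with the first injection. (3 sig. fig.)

k = ln 2 / 25.2 = 0.02751 hr⁻¹
Accumulation ratio R = 1 / (1 − e^(−kτ)) = 1 / (1 − e^(−0.02751×30.0)) = 1 / (1 − 0.4382) = 1.780
Loading dose = maintenance dose × R = 329 × 1.780 ≈ 586 mg

586 mg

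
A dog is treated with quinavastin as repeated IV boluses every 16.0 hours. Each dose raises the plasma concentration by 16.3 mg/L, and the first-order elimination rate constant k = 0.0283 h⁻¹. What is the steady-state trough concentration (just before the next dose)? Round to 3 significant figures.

Fraction remaining after one interval: e^(−kτ) = e^(−0.02830 × 16.0) = 0.6358
R = 1 / (1 − 0.6358) = 2.746
Css,max = 16.3 × 2.746 = 44.76 mg/L
Css,min = Css,max × e^(−kτ) = 44.76 × 0.6358 ≈ 28.5 mg/L

28.5 mg/L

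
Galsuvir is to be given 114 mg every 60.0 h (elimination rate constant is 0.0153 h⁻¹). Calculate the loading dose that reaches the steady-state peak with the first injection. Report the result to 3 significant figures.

Accumulation ratio R = 1 / (1 − e^(−kτ)) = 1 / (1 − e^(−0.01530×60.0)) = 1 / (1 − 0.3993) = 1.665
Loading dose = maintenance dose × R = 114 × 1.665 ≈ 190 mg

190 mg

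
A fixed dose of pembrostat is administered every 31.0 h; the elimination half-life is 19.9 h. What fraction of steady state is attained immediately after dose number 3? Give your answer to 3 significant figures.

k = ln 2 / 19.9 = 0.03483 h⁻¹
f_n = 1 − e^(−nkτ) = 1 − e^(−3 × 0.03483 × 31.0) = 1 − e^(−3.239) = 1 − 0.03919 ≈ 0.961

0.961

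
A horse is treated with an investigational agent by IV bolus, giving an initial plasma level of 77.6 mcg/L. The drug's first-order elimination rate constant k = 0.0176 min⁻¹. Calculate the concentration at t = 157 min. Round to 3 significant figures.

4.90 mcg/L

C(t) = C₀ e^(−kt) = 77.6 × e^(−0.01760 × 157) = 77.6 × e^(−2.763) = 77.6 × 0.06309 ≈ 4.90 mcg/L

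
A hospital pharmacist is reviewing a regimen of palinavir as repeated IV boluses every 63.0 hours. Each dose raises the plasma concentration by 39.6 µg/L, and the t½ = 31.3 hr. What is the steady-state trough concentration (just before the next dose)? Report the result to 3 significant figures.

k = ln 2 / 31.3 = 0.02215 hr⁻¹
Fraction remaining after one interval: e^(−kτ) = e^(−0.02215 × 63.0) = 0.2478
R = 1 / (1 − 0.2478) = 1.329
Css,max = 39.6 × 1.329 = 52.65 µg/L
Css,min = Css,max × e^(−kτ) = 52.65 × 0.2478 ≈ 13.0 µg/L

13.0 µg/L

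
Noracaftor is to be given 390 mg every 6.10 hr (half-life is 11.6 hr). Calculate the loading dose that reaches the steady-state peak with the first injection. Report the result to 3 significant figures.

k = ln 2 / 11.6 = 0.05975 hr⁻¹
Accumulation ratio R = 1 / (1 − e^(−kτ)) = 1 / (1 − e^(−0.05975×6.10)) = 1 / (1 − 0.6945) = 3.274
Loading dose = maintenance dose × R = 390 × 3.274 ≈ 1280 mg

1280 mg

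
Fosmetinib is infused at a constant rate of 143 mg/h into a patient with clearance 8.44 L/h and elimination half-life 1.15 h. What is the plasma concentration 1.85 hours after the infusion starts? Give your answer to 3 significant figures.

Css = rate / CL = 143 / 8.44 = 16.94 µg/mL
k = ln 2 / 1.15 = 0.6027 h⁻¹
C(t) = Css (1 − e^(−kt)) = 16.94 × (1 − e^(−1.115)) = 16.94 × 0.6721 ≈ 11.4 µg/mL

11.4 µg/mL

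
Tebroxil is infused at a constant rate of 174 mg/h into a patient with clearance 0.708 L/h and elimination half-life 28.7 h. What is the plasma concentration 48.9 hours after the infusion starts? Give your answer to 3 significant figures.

Css = rate / CL = 174 / 0.708 = 245.8 mg/L
k = ln 2 / 28.7 = 0.02415 h⁻¹
C(t) = Css (1 − e^(−kt)) = 245.8 × (1 − e^(−1.181)) = 245.8 × 0.6930 ≈ 170 mg/L

170 mg/L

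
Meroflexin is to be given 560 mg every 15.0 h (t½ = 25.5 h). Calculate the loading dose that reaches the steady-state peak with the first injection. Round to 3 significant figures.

1670 mg

k = ln 2 / 25.5 = 0.02718 h⁻¹
Accumulation ratio R = 1 / (1 − e^(−kτ)) = 1 / (1 − e^(−0.02718×15.0)) = 1 / (1 − 0.6652) = 2.986
Loading dose = maintenance dose × R = 560 × 2.986 ≈ 1670 mg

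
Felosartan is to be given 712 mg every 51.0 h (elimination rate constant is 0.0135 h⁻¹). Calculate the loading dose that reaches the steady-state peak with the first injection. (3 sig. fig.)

Accumulation ratio R = 1 / (1 − e^(−kτ)) = 1 / (1 − e^(−0.01350×51.0)) = 1 / (1 − 0.5023) = 2.009
Loading dose = maintenance dose × R = 712 × 2.009 ≈ 1430 mg

1430 mg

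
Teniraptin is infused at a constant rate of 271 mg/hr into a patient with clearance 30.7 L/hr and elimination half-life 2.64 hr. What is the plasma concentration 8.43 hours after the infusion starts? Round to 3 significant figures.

Css = rate / CL = 271 / 30.7 = 8.827 µg/mL
k = ln 2 / 2.64 = 0.2626 hr⁻¹
C(t) = Css (1 − e^(−kt)) = 8.827 × (1 − e^(−2.213)) = 8.827 × 0.8907 ≈ 7.86 µg/mL

7.86 µg/mL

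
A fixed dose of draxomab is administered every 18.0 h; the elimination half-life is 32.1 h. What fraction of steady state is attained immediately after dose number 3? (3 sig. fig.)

0.688

k = ln 2 / 32.1 = 0.02159 h⁻¹
f_n = 1 − e^(−nkτ) = 1 − e^(−3 × 0.02159 × 18.0) = 1 − e^(−1.166) = 1 − 0.3116 ≈ 0.688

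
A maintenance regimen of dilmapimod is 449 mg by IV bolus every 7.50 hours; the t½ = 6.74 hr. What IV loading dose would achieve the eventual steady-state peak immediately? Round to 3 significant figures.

835 mg

k = ln 2 / 6.74 = 0.1028 hr⁻¹
Accumulation ratio R = 1 / (1 − e^(−kτ)) = 1 / (1 − e^(−0.1028×7.50)) = 1 / (1 − 0.4624) = 1.860
Loading dose = maintenance dose × R = 449 × 1.860 ≈ 835 mg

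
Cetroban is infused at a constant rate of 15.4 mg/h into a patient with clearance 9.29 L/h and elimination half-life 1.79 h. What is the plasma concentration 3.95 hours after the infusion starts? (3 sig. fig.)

Css = rate / CL = 15.4 / 9.29 = 1.658 µg/mL
k = ln 2 / 1.79 = 0.3872 h⁻¹
C(t) = Css (1 − e^(−kt)) = 1.658 × (1 − e^(−1.530)) = 1.658 × 0.7834 ≈ 1.30 µg/mL

1.30 µg/mL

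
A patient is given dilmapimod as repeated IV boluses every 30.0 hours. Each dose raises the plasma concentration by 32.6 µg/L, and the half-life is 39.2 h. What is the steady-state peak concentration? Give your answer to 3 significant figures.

k = ln 2 / 39.2 = 0.01768 h⁻¹
Fraction remaining after one interval: e^(−kτ) = e^(−0.01768 × 30.0) = 0.5883
R = 1 / (1 − 0.5883) = 2.429
Css,max = 32.6 × 2.429 ≈ 79.2 µg/L

79.2 µg/L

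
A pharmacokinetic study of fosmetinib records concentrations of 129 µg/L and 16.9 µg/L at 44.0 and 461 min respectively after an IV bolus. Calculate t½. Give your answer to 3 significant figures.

142 minutes

k = ln(C₁/C₂) / (t₂ − t₁) = ln(129/16.9) / (461 − 44.0)
  = 2.032 / 417.0 = 0.004874 min⁻¹
t½ = ln 2 / k = ln 2 / 0.004874 ≈ 142 minutes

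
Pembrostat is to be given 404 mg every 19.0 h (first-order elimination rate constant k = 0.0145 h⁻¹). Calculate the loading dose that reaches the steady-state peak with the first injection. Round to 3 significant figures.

1680 mg

Accumulation ratio R = 1 / (1 − e^(−kτ)) = 1 / (1 − e^(−0.01450×19.0)) = 1 / (1 − 0.7592) = 4.153
Loading dose = maintenance dose × R = 404 × 4.153 ≈ 1680 mg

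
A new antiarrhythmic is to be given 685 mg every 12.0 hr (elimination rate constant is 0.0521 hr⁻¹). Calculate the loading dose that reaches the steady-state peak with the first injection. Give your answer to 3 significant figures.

Accumulation ratio R = 1 / (1 − e^(−kτ)) = 1 / (1 − e^(−0.05210×12.0)) = 1 / (1 − 0.5352) = 2.151
Loading dose = maintenance dose × R = 685 × 2.151 ≈ 1470 mg

1470 mg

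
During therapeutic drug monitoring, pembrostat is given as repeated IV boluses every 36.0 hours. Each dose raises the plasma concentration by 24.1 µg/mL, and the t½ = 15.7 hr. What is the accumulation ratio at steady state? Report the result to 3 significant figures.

1.26

k = ln 2 / 15.7 = 0.04415 hr⁻¹
Fraction remaining after one interval: e^(−kτ) = e^(−0.04415 × 36.0) = 0.2041
R = 1 / (1 − 0.2041) = 1 / 0.7959 ≈ 1.26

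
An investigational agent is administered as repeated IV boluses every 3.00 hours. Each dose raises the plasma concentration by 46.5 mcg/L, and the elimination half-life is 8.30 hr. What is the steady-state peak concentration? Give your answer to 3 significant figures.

k = ln 2 / 8.30 = 0.08351 hr⁻¹
Fraction remaining after one interval: e^(−kτ) = e^(−0.08351 × 3.00) = 0.7784
R = 1 / (1 − 0.7784) = 4.512
Css,max = 46.5 × 4.512 ≈ 210 mcg/L

210 mcg/L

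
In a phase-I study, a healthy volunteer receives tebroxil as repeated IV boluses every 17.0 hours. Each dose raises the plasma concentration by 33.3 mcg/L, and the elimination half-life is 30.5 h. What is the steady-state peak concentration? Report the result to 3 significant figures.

104 mcg/L

k = ln 2 / 30.5 = 0.02273 h⁻¹
Fraction remaining after one interval: e^(−kτ) = e^(−0.02273 × 17.0) = 0.6795
R = 1 / (1 − 0.6795) = 3.120
Css,max = 33.3 × 3.120 ≈ 104 mcg/L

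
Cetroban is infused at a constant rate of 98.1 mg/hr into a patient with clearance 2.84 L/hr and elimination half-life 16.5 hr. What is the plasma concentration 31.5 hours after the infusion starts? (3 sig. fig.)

25.3 µg/mL

Css = rate / CL = 98.1 / 2.84 = 34.54 µg/mL
k = ln 2 / 16.5 = 0.04201 hr⁻¹
C(t) = Css (1 − e^(−kt)) = 34.54 × (1 − e^(−1.323)) = 34.54 × 0.7337 ≈ 25.3 µg/mL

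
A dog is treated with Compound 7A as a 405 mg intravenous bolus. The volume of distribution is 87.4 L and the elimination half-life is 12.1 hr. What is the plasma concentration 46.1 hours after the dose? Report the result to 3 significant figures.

C₀ = dose / V = 405 / 87.4 = 4.634 mg/L
k = ln 2 / 12.1 = 0.05728 hr⁻¹
C(t) = C₀ e^(−kt) = 4.634 × e^(−0.05728 × 46.1) = 4.634 × e^(−2.641) = 4.634 × 0.07130 ≈ 0.330 mg/L

0.330 mg/L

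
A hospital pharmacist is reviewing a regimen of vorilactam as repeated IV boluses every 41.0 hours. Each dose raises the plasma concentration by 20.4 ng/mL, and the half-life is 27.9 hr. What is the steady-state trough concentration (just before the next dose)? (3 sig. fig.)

k = ln 2 / 27.9 = 0.02484 hr⁻¹
Fraction remaining after one interval: e^(−kτ) = e^(−0.02484 × 41.0) = 0.3611
R = 1 / (1 − 0.3611) = 1.565
Css,max = 20.4 × 1.565 = 31.93 ng/mL
Css,min = Css,max × e^(−kτ) = 31.93 × 0.3611 ≈ 11.5 ng/mL

11.5 ng/mL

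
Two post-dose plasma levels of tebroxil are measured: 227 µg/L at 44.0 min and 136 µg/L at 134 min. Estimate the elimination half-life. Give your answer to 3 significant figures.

122 minutes

k = ln(C₁/C₂) / (t₂ − t₁) = ln(227/136) / (134 − 44.0)
  = 0.5123 / 90.00 = 0.005692 min⁻¹
t½ = ln 2 / k = ln 2 / 0.005692 ≈ 122 minutes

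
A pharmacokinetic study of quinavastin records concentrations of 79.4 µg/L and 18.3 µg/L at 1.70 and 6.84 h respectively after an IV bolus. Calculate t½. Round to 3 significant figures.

2.43 hours

k = ln(C₁/C₂) / (t₂ − t₁) = ln(79.4/18.3) / (6.84 − 1.70)
  = 1.468 / 5.140 = 0.2855 h⁻¹
t½ = ln 2 / k = ln 2 / 0.2855 ≈ 2.43 hours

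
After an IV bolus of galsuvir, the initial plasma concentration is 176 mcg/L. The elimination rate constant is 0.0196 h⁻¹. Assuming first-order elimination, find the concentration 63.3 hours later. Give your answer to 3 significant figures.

50.9 mcg/L

C(t) = C₀ e^(−kt) = 176 × e^(−0.01960 × 63.3) = 176 × e^(−1.241) = 176 × 0.2892 ≈ 50.9 mcg/L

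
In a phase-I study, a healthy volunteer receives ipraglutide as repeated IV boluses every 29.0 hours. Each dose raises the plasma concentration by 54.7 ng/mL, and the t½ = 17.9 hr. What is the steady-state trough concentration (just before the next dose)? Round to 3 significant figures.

26.4 ng/mL

k = ln 2 / 17.9 = 0.03872 hr⁻¹
Fraction remaining after one interval: e^(−kτ) = e^(−0.03872 × 29.0) = 0.3253
R = 1 / (1 − 0.3253) = 1.482
Css,max = 54.7 × 1.482 = 81.07 ng/mL
Css,min = Css,max × e^(−kτ) = 81.07 × 0.3253 ≈ 26.4 ng/mL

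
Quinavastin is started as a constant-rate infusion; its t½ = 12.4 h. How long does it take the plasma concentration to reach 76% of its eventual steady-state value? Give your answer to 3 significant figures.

25.5 hours

k = ln 2 / 12.4 = 0.05590 h⁻¹
f = 1 − e^(−kt)  ⇒  t = −ln(1 − f) / k
t = −ln(1 − 0.76) / 0.05590 = 1.427 / 0.05590 ≈ 25.5 hours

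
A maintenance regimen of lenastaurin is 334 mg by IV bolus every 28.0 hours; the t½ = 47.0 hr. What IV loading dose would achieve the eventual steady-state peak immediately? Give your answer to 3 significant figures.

k = ln 2 / 47.0 = 0.01475 hr⁻¹
Accumulation ratio R = 1 / (1 − e^(−kτ)) = 1 / (1 − e^(−0.01475×28.0)) = 1 / (1 − 0.6617) = 2.956
Loading dose = maintenance dose × R = 334 × 2.956 ≈ 987 mg

987 mg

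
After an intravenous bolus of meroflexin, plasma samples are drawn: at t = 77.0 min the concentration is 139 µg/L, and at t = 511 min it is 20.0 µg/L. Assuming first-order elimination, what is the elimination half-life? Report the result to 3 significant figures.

155 minutes

k = ln(C₁/C₂) / (t₂ − t₁) = ln(139/20.0) / (511 − 77.0)
  = 1.939 / 434.0 = 0.004467 min⁻¹
t½ = ln 2 / k = ln 2 / 0.004467 ≈ 155 minutes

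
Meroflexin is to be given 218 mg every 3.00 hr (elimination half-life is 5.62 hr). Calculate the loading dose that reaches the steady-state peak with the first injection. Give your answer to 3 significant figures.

k = ln 2 / 5.62 = 0.1233 hr⁻¹
Accumulation ratio R = 1 / (1 − e^(−kτ)) = 1 / (1 − e^(−0.1233×3.00)) = 1 / (1 − 0.6907) = 3.233
Loading dose = maintenance dose × R = 218 × 3.233 ≈ 705 mg

705 mg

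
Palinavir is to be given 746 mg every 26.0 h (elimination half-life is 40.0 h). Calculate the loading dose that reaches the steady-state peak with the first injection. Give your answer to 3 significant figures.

2060 mg

k = ln 2 / 40.0 = 0.01733 h⁻¹
Accumulation ratio R = 1 / (1 − e^(−kτ)) = 1 / (1 − e^(−0.01733×26.0)) = 1 / (1 − 0.6373) = 2.757
Loading dose = maintenance dose × R = 746 × 2.757 ≈ 2060 mg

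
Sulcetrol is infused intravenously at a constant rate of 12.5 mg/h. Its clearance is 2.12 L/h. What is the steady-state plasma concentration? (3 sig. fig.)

5.90 mg/L

Css = infusion rate / CL = 12.5 / 2.12 ≈ 5.90 mg/L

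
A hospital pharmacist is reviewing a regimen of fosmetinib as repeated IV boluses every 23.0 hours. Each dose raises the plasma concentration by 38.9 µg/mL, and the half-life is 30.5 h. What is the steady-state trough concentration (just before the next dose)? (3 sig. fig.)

56.7 µg/mL

k = ln 2 / 30.5 = 0.02273 h⁻¹
Fraction remaining after one interval: e^(−kτ) = e^(−0.02273 × 23.0) = 0.5929
R = 1 / (1 − 0.5929) = 2.457
Css,max = 38.9 × 2.457 = 95.56 µg/mL
Css,min = Css,max × e^(−kτ) = 95.56 × 0.5929 ≈ 56.7 µg/mL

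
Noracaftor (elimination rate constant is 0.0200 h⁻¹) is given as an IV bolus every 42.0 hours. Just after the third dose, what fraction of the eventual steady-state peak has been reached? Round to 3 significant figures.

0.920

f_n = 1 − e^(−nkτ) = 1 − e^(−3 × 0.02000 × 42.0) = 1 − e^(−2.520) = 1 − 0.08046 ≈ 0.920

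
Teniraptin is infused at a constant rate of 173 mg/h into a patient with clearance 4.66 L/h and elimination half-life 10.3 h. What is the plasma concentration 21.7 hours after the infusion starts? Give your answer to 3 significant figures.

28.5 mg/L

Css = rate / CL = 173 / 4.66 = 37.12 mg/L
k = ln 2 / 10.3 = 0.06730 h⁻¹
C(t) = Css (1 − e^(−kt)) = 37.12 × (1 − e^(−1.460)) = 37.12 × 0.7678 ≈ 28.5 mg/L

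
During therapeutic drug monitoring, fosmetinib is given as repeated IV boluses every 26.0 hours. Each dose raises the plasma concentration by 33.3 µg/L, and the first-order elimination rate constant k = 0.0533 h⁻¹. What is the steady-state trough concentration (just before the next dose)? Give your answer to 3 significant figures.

Fraction remaining after one interval: e^(−kτ) = e^(−0.05330 × 26.0) = 0.2501
R = 1 / (1 − 0.2501) = 1.334
Css,max = 33.3 × 1.334 = 44.41 µg/L
Css,min = Css,max × e^(−kτ) = 44.41 × 0.2501 ≈ 11.1 µg/L

11.1 µg/L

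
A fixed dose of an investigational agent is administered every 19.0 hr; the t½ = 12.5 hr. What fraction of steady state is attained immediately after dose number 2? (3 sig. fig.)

k = ln 2 / 12.5 = 0.05545 hr⁻¹
f_n = 1 − e^(−nkτ) = 1 − e^(−2 × 0.05545 × 19.0) = 1 − e^(−2.107) = 1 − 0.1216 ≈ 0.878

0.878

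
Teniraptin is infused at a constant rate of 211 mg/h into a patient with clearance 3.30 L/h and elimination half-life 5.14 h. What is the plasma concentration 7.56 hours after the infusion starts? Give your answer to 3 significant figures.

40.9 mg/L

Css = rate / CL = 211 / 3.30 = 63.94 mg/L
k = ln 2 / 5.14 = 0.1349 h⁻¹
C(t) = Css (1 − e^(−kt)) = 63.94 × (1 − e^(−1.019)) = 63.94 × 0.6392 ≈ 40.9 mg/L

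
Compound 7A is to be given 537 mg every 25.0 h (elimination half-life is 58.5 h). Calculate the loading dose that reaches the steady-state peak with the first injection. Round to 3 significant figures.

k = ln 2 / 58.5 = 0.01185 h⁻¹
Accumulation ratio R = 1 / (1 − e^(−kτ)) = 1 / (1 − e^(−0.01185×25.0)) = 1 / (1 − 0.7436) = 3.901
Loading dose = maintenance dose × R = 537 × 3.901 ≈ 2090 mg

2090 mg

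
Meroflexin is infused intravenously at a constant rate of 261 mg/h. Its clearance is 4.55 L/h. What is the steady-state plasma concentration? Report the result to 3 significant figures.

57.4 µg/mL

Css = infusion rate / CL = 261 / 4.55 ≈ 57.4 µg/mL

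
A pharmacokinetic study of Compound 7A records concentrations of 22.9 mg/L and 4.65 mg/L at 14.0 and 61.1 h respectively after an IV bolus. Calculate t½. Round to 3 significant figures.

20.5 hours

k = ln(C₁/C₂) / (t₂ − t₁) = ln(22.9/4.65) / (61.1 − 14.0)
  = 1.594 / 47.10 = 0.03385 h⁻¹
t½ = ln 2 / k = ln 2 / 0.03385 ≈ 20.5 hours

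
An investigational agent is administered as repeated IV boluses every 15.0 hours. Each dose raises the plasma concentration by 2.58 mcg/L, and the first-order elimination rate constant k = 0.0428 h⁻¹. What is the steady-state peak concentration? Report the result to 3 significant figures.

Fraction remaining after one interval: e^(−kτ) = e^(−0.04280 × 15.0) = 0.5262
R = 1 / (1 − 0.5262) = 2.111
Css,max = 2.58 × 2.111 ≈ 5.45 mcg/L

5.45 mcg/L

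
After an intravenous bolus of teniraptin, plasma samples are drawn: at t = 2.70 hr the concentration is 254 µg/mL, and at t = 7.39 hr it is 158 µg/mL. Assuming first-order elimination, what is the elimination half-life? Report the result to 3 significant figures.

k = ln(C₁/C₂) / (t₂ − t₁) = ln(254/158) / (7.39 − 2.70)
  = 0.4747 / 4.690 = 0.1012 hr⁻¹
t½ = ln 2 / k = ln 2 / 0.1012 ≈ 6.85 hours

6.85 hours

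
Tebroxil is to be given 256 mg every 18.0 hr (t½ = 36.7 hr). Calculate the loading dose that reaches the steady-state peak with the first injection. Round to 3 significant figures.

888 mg

k = ln 2 / 36.7 = 0.01889 hr⁻¹
Accumulation ratio R = 1 / (1 − e^(−kτ)) = 1 / (1 − e^(−0.01889×18.0)) = 1 / (1 − 0.7118) = 3.470
Loading dose = maintenance dose × R = 256 × 3.470 ≈ 888 mg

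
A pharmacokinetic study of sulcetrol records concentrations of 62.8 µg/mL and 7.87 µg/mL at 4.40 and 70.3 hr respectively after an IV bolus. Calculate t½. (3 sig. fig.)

22.0 hours

k = ln(C₁/C₂) / (t₂ − t₁) = ln(62.8/7.87) / (70.3 − 4.40)
  = 2.077 / 65.90 = 0.03152 hr⁻¹
t½ = ln 2 / k = ln 2 / 0.03152 ≈ 22.0 hours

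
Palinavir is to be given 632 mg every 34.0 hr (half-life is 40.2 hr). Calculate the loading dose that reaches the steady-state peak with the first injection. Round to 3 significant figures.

1420 mg

k = ln 2 / 40.2 = 0.01724 hr⁻¹
Accumulation ratio R = 1 / (1 − e^(−kτ)) = 1 / (1 − e^(−0.01724×34.0)) = 1 / (1 − 0.5564) = 2.254
Loading dose = maintenance dose × R = 632 × 2.254 ≈ 1420 mg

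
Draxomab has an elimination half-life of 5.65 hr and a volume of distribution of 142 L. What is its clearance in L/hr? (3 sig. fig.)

k = ln 2 / t½ = ln 2 / 5.65 = 0.1227 hr⁻¹
CL = k · V = 0.1227 × 142 ≈ 17.4 L/hr

17.4 L/hr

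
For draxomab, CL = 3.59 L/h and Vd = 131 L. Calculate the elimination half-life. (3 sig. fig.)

k = CL / V = 3.59 / 131 = 0.02740 h⁻¹
t½ = ln 2 / k = ln 2 / 0.02740 ≈ 25.3 hours

25.3 hours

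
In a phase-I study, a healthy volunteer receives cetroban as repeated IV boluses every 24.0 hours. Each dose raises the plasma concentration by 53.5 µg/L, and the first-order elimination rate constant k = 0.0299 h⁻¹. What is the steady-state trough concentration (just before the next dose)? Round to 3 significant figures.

Fraction remaining after one interval: e^(−kτ) = e^(−0.02990 × 24.0) = 0.4879
R = 1 / (1 − 0.4879) = 1.953
Css,max = 53.5 × 1.953 = 104.5 µg/L
Css,min = Css,max × e^(−kτ) = 104.5 × 0.4879 ≈ 51.0 µg/L

51.0 µg/L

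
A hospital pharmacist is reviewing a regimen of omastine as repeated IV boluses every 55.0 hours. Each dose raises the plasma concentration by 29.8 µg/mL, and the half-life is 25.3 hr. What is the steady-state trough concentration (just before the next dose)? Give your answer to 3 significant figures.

8.48 µg/mL

k = ln 2 / 25.3 = 0.02740 hr⁻¹
Fraction remaining after one interval: e^(−kτ) = e^(−0.02740 × 55.0) = 0.2216
R = 1 / (1 − 0.2216) = 1.285
Css,max = 29.8 × 1.285 = 38.28 µg/mL
Css,min = Css,max × e^(−kτ) = 38.28 × 0.2216 ≈ 8.48 µg/mL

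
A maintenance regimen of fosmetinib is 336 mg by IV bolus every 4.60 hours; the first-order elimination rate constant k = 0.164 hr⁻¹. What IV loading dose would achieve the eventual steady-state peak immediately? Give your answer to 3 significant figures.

Accumulation ratio R = 1 / (1 − e^(−kτ)) = 1 / (1 − e^(−0.1640×4.60)) = 1 / (1 − 0.4703) = 1.888
Loading dose = maintenance dose × R = 336 × 1.888 ≈ 634 mg

634 mg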